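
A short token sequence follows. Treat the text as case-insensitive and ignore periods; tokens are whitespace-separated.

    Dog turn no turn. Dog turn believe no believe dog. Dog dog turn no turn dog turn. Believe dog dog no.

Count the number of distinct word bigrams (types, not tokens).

21 tokens → 20 bigram windows in total.
Repeated bigrams (each contributes count−1 duplicates):
  dog turn: 4
  dog dog: 3
  believe dog: 2
  no turn: 2
  turn believe: 2
  turn dog: 2
  turn no: 2
10 duplicate windows → 20 − 10 = 10 distinct.

10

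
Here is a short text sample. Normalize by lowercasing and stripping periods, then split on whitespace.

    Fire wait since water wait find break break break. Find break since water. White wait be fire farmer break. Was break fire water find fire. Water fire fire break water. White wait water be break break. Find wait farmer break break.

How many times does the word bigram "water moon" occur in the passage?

Scanning the 40 overlapping bigram windows for "water moon":
  (none found)

0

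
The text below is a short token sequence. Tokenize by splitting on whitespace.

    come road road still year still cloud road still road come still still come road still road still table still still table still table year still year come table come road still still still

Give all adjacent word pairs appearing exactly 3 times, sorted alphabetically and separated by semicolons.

Bigram counts meeting the condition (exactly 3 times):
  come road: 3
  still table: 3

come road; still table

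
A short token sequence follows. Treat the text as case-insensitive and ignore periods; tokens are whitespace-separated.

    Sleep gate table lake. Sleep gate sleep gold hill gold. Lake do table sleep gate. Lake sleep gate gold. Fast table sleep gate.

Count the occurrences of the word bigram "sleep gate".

5

Scanning the 22 overlapping bigram windows for "sleep gate":
  position 1–2: sleep gate
  position 5–6: sleep gate
  position 14–15: sleep gate
  position 17–18: sleep gate
  position 22–23: sleep gate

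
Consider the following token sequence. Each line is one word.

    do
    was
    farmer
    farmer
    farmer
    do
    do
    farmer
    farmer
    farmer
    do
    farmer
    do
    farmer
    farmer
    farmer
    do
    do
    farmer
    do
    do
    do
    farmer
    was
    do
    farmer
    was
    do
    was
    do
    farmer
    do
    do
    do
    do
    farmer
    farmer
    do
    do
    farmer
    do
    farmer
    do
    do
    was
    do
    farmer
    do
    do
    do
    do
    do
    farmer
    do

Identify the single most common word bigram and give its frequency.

"do do", 13 times

Bigram frequencies (highest first):
  do do: 13
  do farmer: 12
  farmer do: 11
  farmer farmer: 7
  was do: 4
  do was: 3
  … (2 more, each ≤ 2)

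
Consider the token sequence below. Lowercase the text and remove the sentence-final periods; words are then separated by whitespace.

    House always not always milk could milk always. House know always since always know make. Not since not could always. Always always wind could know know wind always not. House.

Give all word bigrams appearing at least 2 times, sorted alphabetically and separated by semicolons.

always always; always not

Bigram counts meeting the condition (at least 2 times):
  always always: 2
  always not: 2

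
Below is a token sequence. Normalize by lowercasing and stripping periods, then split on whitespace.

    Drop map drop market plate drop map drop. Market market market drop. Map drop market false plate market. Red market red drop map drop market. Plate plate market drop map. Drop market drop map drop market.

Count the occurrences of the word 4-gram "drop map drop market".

6

Scanning the 33 overlapping 4-gram windows for "drop map drop market":
  position 1–4: drop map drop market
  position 6–9: drop map drop market
  position 12–15: drop map drop market
  position 22–25: drop map drop market
  position 29–32: drop map drop market
  position 33–36: drop map drop market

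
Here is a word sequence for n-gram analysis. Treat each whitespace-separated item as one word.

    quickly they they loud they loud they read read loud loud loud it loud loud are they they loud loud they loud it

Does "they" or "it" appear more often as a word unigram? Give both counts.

"they": 7 occurrences
"it": 2 occurrences

"they" (7 vs 2)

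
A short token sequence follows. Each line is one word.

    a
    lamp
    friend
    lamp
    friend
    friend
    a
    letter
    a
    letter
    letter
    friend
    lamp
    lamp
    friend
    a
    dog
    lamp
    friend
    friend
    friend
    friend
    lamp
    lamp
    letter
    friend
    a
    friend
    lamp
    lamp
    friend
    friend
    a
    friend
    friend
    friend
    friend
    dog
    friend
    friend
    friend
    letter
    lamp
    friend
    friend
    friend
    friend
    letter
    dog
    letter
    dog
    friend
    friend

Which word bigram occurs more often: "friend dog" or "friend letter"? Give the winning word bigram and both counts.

"friend letter" (2 vs 1)

"friend dog": 1 occurrence
"friend letter": 2 occurrences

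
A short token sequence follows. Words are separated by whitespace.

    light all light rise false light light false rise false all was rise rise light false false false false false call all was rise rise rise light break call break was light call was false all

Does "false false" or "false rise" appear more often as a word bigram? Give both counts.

"false false": 4 occurrences
"false rise": 1 occurrence

"false false" (4 vs 1)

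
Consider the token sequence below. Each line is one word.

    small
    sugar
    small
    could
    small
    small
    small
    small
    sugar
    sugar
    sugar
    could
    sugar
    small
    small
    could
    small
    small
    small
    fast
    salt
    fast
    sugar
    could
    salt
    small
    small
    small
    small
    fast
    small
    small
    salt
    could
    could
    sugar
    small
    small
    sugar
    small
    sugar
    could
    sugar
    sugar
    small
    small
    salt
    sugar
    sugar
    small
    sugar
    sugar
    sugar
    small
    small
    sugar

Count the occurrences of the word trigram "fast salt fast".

1

Scanning the 54 overlapping trigram windows for "fast salt fast":
  position 20–22: fast salt fast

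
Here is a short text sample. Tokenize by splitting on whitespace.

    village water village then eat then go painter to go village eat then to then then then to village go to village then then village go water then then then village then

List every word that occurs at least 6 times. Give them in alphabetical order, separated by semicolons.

Unigram counts meeting the condition (at least 6 times):
  then: 12
  village: 7

then; village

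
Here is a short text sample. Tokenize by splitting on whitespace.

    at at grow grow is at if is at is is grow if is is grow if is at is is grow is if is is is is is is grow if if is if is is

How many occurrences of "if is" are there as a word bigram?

Scanning the 36 overlapping bigram windows for "if is":
  position 7–8: if is
  position 13–14: if is
  position 17–18: if is
  position 24–25: if is
  position 33–34: if is
  position 35–36: if is

6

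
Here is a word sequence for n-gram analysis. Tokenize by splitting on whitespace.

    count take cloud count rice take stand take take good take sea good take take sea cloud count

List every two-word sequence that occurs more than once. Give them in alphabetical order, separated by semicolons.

Bigram counts meeting the condition (more than once):
  cloud count: 2
  good take: 2
  take sea: 2
  take take: 2

cloud count; good take; take sea; take take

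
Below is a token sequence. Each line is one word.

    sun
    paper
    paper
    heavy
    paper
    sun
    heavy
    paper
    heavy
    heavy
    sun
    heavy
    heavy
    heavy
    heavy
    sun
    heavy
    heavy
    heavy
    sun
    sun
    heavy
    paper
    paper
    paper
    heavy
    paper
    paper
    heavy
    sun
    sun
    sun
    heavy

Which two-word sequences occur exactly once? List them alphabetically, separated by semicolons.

paper sun; sun paper

Bigram counts meeting the condition (exactly once):
  paper sun: 1
  sun paper: 1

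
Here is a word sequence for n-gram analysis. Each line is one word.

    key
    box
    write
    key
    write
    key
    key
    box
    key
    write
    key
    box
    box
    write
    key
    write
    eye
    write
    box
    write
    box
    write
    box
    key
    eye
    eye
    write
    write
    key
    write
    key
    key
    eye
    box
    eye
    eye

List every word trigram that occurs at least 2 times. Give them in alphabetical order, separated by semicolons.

box write box; box write key; key write key; write box write; write key key; write key write

Trigram counts meeting the condition (at least 2 times):
  box write box: 2
  box write key: 2
  key write key: 3
  write box write: 2
  write key key: 2
  write key write: 3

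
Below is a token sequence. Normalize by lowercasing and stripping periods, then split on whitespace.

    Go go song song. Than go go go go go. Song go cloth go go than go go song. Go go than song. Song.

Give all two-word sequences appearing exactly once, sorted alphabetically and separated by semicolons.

Bigram counts meeting the condition (exactly once):
  cloth go: 1
  go cloth: 1
  song than: 1
  than song: 1

cloth go; go cloth; song than; than song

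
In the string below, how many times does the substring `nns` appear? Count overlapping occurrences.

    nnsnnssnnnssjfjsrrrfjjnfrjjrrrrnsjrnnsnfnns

5

Sliding a length-3 window over the 43 characters (41 positions):
  position 1–3: nns
  position 4–6: nns
  position 9–11: nns
  position 36–38: nns
  position 41–43: nns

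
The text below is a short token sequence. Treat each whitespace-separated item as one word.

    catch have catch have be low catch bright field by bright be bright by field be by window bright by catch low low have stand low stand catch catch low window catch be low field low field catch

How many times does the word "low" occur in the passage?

7

Scanning the 38 tokens for "low":
  position 6: low
  position 22: low
  position 23: low
  position 26: low
  position 30: low
  position 34: low
  position 36: low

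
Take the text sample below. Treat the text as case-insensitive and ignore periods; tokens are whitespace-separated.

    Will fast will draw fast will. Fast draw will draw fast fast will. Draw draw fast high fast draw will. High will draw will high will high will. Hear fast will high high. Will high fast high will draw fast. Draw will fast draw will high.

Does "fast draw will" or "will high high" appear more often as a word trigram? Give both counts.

"fast draw will" (4 vs 1)

"fast draw will": 4 occurrences
"will high high": 1 occurrence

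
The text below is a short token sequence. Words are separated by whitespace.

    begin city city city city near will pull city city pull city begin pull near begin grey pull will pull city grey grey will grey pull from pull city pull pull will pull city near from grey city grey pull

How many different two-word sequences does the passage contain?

40 tokens → 39 bigram windows in total.
Repeated bigrams (each contributes count−1 duplicates):
  pull city: 5
  city city: 4
  grey pull: 3
  will pull: 3
  city grey: 2
  city near: 2
  city pull: 2
  pull will: 2
15 duplicate windows → 39 − 15 = 24 distinct.

24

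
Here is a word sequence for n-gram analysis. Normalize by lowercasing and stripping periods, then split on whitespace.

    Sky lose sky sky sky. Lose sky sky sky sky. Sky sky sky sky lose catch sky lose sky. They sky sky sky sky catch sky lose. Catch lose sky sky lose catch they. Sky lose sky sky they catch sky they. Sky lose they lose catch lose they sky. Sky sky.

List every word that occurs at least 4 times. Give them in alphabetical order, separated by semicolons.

catch; lose; sky; they

Unigram counts meeting the condition (at least 4 times):
  catch: 6
  lose: 11
  sky: 29
  they: 6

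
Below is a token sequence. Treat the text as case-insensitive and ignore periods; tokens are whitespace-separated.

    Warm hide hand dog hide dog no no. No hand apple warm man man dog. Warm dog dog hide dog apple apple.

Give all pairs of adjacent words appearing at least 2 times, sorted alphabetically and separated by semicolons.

dog hide; hide dog; no no

Bigram counts meeting the condition (at least 2 times):
  dog hide: 2
  hide dog: 2
  no no: 2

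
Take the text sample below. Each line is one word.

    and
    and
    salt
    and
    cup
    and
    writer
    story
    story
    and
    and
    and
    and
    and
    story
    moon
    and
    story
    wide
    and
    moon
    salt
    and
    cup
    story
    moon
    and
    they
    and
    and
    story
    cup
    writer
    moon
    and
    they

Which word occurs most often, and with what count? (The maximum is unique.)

"and", 16 times

Unigram frequencies (highest first):
  and: 16
  story: 6
  moon: 4
  cup: 3
  salt: 2
  writer: 2
  … (2 more, each ≤ 2)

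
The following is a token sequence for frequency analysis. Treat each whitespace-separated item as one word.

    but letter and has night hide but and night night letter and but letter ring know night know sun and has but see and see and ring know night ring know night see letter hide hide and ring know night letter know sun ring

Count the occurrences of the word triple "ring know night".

Scanning the 42 overlapping trigram windows for "ring know night":
  position 15–17: ring know night
  position 27–29: ring know night
  position 30–32: ring know night
  position 38–40: ring know night

4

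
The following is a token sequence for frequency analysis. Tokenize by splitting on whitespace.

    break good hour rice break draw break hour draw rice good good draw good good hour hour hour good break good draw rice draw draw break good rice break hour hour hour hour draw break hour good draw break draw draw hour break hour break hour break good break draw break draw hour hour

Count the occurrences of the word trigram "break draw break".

Scanning the 52 overlapping trigram windows for "break draw break":
  position 5–7: break draw break
  position 49–51: break draw break

2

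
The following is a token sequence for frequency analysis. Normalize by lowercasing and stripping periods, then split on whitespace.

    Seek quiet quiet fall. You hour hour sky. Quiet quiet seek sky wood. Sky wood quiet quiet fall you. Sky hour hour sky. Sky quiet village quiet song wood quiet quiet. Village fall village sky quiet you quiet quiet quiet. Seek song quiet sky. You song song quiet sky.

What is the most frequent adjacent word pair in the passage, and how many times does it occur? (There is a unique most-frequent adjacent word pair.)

"quiet quiet", 6 times

Bigram frequencies (highest first):
  quiet quiet: 6
  sky quiet: 3
  quiet fall: 2
  fall you: 2
  hour hour: 2
  hour sky: 2
  … (25 more, each ≤ 2)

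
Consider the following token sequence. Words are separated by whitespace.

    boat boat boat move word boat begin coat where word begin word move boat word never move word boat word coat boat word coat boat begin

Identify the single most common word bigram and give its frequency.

Bigram frequencies (highest first):
  boat word: 3
  boat boat: 2
  move word: 2
  word boat: 2
  boat begin: 2
  word coat: 2
  … (11 more, each ≤ 2)

"boat word", 3 times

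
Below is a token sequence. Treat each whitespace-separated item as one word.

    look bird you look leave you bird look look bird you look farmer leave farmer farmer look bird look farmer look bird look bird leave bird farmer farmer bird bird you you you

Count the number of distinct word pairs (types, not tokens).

19

33 tokens → 32 bigram windows in total.
Repeated bigrams (each contributes count−1 duplicates):
  look bird: 5
  bird look: 3
  bird you: 3
  farmer farmer: 2
  farmer look: 2
  look farmer: 2
  you look: 2
  you you: 2
13 duplicate windows → 32 − 13 = 19 distinct.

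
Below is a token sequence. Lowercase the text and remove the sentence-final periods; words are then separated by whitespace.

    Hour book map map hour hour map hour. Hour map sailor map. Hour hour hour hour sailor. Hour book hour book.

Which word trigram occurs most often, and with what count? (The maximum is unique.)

"map hour hour", 3 times

Trigram frequencies (highest first):
  map hour hour: 3
  hour hour map: 2
  hour hour hour: 2
  hour book map: 1
  book map map: 1
  map map hour: 1
  … (9 more, each ≤ 1)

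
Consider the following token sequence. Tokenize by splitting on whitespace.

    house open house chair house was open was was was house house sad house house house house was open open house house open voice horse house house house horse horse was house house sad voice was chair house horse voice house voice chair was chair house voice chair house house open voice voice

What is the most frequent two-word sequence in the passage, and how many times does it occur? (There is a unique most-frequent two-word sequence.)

"house house", 9 times

Bigram frequencies (highest first):
  house house: 9
  chair house: 4
  house open: 3
  open house: 2
  house was: 2
  was open: 2
  … (22 more, each ≤ 2)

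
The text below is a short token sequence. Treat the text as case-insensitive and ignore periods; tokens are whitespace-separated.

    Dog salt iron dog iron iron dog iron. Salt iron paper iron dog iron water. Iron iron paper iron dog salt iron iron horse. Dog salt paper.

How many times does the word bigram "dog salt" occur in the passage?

Scanning the 26 overlapping bigram windows for "dog salt":
  position 1–2: dog salt
  position 20–21: dog salt
  position 25–26: dog salt

3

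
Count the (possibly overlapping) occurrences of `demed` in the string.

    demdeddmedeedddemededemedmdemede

3

Sliding a length-5 window over the 32 characters (28 positions):
  position 15–19: demed
  position 21–25: demed
  position 27–31: demed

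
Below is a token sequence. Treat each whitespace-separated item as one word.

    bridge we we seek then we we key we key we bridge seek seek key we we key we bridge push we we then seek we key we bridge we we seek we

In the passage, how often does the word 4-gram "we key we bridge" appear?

Scanning the 30 overlapping 4-gram windows for "we key we bridge":
  position 9–12: we key we bridge
  position 17–20: we key we bridge
  position 26–29: we key we bridge

3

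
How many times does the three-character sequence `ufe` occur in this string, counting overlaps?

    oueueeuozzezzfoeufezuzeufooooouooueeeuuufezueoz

2

Sliding a length-3 window over the 47 characters (45 positions):
  position 17–19: ufe
  position 40–42: ufe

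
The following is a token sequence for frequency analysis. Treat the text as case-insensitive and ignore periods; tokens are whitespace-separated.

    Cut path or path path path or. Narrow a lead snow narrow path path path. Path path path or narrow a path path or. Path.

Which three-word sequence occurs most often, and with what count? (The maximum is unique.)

"path path path", 5 times

Trigram frequencies (highest first):
  path path path: 5
  path path or: 3
  path or path: 2
  path or narrow: 2
  or narrow a: 2
  cut path or: 1
  … (8 more, each ≤ 1)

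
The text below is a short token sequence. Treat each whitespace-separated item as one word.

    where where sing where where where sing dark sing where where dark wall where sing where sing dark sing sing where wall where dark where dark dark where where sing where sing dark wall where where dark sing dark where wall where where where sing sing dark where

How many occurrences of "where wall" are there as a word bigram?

Scanning the 47 overlapping bigram windows for "where wall":
  position 21–22: where wall
  position 40–41: where wall

2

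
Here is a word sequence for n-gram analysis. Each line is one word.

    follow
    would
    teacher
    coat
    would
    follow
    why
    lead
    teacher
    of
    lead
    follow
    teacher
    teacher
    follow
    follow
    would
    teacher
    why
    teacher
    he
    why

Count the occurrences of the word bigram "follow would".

Scanning the 21 overlapping bigram windows for "follow would":
  position 1–2: follow would
  position 16–17: follow would

2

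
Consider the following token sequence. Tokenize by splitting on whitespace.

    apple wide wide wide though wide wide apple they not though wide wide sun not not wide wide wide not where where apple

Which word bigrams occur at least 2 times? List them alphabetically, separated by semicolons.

Bigram counts meeting the condition (at least 2 times):
  though wide: 2
  wide wide: 6

though wide; wide wide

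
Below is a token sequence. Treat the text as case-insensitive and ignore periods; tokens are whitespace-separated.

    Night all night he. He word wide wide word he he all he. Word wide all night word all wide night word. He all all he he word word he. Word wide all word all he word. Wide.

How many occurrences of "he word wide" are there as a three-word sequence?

4

Scanning the 36 overlapping trigram windows for "he word wide":
  position 5–7: he word wide
  position 13–15: he word wide
  position 30–32: he word wide
  position 36–38: he word wide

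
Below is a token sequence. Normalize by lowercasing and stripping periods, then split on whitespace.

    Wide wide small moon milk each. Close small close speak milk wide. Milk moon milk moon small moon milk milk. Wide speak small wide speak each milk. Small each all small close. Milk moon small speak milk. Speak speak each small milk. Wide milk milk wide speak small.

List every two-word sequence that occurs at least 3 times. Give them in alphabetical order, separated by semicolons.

milk moon; milk wide; moon milk; wide speak

Bigram counts meeting the condition (at least 3 times):
  milk moon: 3
  milk wide: 4
  moon milk: 3
  wide speak: 3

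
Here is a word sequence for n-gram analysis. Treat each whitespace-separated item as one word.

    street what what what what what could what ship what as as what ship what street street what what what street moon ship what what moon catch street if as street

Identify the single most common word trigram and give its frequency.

"what what what", 4 times

Trigram frequencies (highest first):
  what what what: 4
  street what what: 2
  what ship what: 2
  what what could: 1
  what could what: 1
  could what ship: 1
  … (18 more, each ≤ 1)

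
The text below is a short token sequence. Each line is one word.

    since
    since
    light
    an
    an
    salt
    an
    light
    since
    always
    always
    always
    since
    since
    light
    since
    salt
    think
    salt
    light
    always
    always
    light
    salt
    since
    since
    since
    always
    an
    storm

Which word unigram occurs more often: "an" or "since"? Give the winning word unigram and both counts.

"since" (9 vs 4)

"an": 4 occurrences
"since": 9 occurrences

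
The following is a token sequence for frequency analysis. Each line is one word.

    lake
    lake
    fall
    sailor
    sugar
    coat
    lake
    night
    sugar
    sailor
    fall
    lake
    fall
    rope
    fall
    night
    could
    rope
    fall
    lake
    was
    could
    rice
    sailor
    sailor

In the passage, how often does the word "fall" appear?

Scanning the 25 tokens for "fall":
  position 3: fall
  position 11: fall
  position 13: fall
  position 15: fall
  position 19: fall

5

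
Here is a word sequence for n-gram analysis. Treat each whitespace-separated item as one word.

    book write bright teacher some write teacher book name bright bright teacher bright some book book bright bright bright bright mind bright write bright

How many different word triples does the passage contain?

24 tokens → 22 trigram windows in total.
Repeated trigrams (each contributes count−1 duplicates):
  bright bright bright: 2
1 duplicate windows → 22 − 1 = 21 distinct.

21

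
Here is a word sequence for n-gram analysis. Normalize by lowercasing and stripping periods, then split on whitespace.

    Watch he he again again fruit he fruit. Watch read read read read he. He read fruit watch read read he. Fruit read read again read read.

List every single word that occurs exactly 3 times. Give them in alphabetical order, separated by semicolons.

again; watch

Unigram counts meeting the condition (exactly 3 times):
  again: 3
  watch: 3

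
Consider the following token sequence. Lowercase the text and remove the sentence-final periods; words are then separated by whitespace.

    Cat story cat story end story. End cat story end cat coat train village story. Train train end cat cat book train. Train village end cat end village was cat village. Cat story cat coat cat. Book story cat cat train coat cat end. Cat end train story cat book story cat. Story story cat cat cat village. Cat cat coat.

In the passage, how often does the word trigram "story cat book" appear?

1

Scanning the 59 overlapping trigram windows for "story cat book":
  position 48–50: story cat book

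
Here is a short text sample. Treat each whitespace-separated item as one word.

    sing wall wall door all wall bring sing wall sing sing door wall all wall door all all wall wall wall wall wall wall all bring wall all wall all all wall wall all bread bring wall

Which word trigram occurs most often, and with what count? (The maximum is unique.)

Trigram frequencies (highest first):
  wall wall wall: 4
  wall door all: 2
  wall all wall: 2
  all all wall: 2
  all wall wall: 2
  wall wall all: 2
  … (21 more, each ≤ 1)

"wall wall wall", 4 times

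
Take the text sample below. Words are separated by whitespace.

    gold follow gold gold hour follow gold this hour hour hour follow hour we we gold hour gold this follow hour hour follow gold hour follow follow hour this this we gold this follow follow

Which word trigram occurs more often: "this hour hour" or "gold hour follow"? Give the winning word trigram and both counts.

"this hour hour": 1 occurrence
"gold hour follow": 2 occurrences

"gold hour follow" (2 vs 1)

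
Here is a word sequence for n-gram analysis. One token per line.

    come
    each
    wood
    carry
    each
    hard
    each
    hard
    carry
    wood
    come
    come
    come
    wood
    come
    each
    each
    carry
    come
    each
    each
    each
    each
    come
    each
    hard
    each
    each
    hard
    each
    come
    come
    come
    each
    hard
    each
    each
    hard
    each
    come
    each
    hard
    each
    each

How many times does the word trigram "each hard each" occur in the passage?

Scanning the 42 overlapping trigram windows for "each hard each":
  position 5–7: each hard each
  position 25–27: each hard each
  position 28–30: each hard each
  position 34–36: each hard each
  position 37–39: each hard each
  position 41–43: each hard each

6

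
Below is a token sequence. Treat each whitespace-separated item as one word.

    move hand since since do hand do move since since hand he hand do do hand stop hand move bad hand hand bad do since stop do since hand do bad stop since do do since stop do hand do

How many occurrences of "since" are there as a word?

Scanning the 40 tokens for "since":
  position 3: since
  position 4: since
  position 9: since
  position 10: since
  position 25: since
  position 28: since
  position 33: since
  position 36: since

8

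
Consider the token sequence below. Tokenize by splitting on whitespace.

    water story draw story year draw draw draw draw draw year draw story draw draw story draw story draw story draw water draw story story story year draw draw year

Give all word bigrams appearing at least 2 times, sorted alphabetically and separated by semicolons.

draw draw; draw story; draw year; story draw; story story; story year; year draw

Bigram counts meeting the condition (at least 2 times):
  draw draw: 6
  draw story: 6
  draw year: 2
  story draw: 5
  story story: 2
  story year: 2
  year draw: 3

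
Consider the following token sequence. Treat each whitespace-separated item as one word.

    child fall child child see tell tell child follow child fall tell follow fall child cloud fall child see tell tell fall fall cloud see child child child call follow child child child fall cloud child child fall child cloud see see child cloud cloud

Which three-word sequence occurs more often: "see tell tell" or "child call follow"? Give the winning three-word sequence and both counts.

"see tell tell": 2 occurrences
"child call follow": 1 occurrence

"see tell tell" (2 vs 1)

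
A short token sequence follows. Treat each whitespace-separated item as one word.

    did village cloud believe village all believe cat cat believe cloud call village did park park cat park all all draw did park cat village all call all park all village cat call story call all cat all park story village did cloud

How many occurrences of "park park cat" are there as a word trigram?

Scanning the 41 overlapping trigram windows for "park park cat":
  position 15–17: park park cat

1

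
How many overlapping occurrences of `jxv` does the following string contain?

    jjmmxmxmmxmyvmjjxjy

0

Sliding a length-3 window over the 19 characters (17 positions):
  (no match at any position)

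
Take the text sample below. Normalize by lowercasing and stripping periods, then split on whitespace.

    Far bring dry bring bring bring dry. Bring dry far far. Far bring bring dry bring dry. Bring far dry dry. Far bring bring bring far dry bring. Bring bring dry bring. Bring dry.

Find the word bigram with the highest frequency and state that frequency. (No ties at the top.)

"bring bring", 8 times

Bigram frequencies (highest first):
  bring bring: 8
  bring dry: 7
  dry bring: 6
  far bring: 3
  dry far: 2
  far far: 2
  … (3 more, each ≤ 2)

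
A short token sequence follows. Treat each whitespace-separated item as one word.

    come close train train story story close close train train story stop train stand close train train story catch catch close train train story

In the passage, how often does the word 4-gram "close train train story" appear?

4

Scanning the 21 overlapping 4-gram windows for "close train train story":
  position 2–5: close train train story
  position 8–11: close train train story
  position 15–18: close train train story
  position 21–24: close train train story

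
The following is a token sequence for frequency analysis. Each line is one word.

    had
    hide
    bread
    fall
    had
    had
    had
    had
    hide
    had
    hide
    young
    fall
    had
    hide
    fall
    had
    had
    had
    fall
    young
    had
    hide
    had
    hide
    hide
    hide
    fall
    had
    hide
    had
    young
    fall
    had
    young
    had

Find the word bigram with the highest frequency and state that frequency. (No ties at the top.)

"had hide", 7 times

Bigram frequencies (highest first):
  had hide: 7
  fall had: 5
  had had: 5
  hide had: 3
  young fall: 2
  hide fall: 2
  … (8 more, each ≤ 2)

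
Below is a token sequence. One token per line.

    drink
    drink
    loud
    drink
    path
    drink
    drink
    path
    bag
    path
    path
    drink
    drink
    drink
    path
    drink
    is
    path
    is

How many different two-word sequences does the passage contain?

19 tokens → 18 bigram windows in total.
Repeated bigrams (each contributes count−1 duplicates):
  drink drink: 4
  drink path: 3
  path drink: 3
7 duplicate windows → 18 − 7 = 11 distinct.

11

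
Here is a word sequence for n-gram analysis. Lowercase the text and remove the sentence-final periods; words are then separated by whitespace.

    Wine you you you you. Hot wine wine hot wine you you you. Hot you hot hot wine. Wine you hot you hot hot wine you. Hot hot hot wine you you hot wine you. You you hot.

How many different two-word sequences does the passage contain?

8

38 tokens → 37 bigram windows in total.
Repeated bigrams (each contributes count−1 duplicates):
  you hot: 8
  you you: 8
  hot wine: 6
  wine you: 6
  hot hot: 4
  hot you: 2
  wine wine: 2
29 duplicate windows → 37 − 29 = 8 distinct.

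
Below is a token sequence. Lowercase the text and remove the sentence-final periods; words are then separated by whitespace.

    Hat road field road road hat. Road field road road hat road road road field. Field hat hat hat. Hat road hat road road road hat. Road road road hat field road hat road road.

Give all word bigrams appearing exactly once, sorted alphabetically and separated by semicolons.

Bigram counts meeting the condition (exactly once):
  field field: 1
  field hat: 1
  hat field: 1

field field; field hat; hat field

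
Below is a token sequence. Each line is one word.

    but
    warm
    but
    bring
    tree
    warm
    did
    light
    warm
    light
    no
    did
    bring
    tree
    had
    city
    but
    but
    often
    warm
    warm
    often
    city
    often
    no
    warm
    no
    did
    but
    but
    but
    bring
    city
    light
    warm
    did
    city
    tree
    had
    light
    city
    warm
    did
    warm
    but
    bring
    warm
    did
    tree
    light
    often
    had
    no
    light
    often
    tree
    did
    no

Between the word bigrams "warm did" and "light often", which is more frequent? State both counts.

"warm did": 4 occurrences
"light often": 2 occurrences

"warm did" (4 vs 2)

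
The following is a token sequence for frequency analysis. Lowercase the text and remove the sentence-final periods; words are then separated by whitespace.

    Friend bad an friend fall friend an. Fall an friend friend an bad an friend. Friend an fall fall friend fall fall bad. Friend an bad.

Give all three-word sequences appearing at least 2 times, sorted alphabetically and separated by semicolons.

Trigram counts meeting the condition (at least 2 times):
  an friend friend: 2
  bad an friend: 2
  friend an bad: 2
  friend an fall: 2
  friend friend an: 2

an friend friend; bad an friend; friend an bad; friend an fall; friend friend an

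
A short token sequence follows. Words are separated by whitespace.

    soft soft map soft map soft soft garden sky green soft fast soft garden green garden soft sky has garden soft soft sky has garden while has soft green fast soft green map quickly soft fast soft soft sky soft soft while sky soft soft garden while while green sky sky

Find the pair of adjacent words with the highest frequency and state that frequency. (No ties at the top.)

Bigram frequencies (highest first):
  soft soft: 6
  soft garden: 3
  fast soft: 3
  soft sky: 3
  soft map: 2
  map soft: 2
  … (24 more, each ≤ 2)

"soft soft", 6 times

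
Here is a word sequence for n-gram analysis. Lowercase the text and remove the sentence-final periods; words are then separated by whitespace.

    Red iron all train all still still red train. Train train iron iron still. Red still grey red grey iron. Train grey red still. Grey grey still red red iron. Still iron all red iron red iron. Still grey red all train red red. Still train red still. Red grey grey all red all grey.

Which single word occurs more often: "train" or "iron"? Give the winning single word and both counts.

"iron" (8 vs 7)

"train": 7 occurrences
"iron": 8 occurrences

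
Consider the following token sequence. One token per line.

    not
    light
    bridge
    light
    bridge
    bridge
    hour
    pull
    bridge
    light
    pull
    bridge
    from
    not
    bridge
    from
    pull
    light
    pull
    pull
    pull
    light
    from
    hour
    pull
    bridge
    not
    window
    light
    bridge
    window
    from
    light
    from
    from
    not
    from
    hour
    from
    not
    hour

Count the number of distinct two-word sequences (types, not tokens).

41 tokens → 40 bigram windows in total.
Repeated bigrams (each contributes count−1 duplicates):
  from not: 3
  light bridge: 3
  pull bridge: 3
  bridge from: 2
  bridge light: 2
  from hour: 2
  hour pull: 2
  light from: 2
  … (3 more repeated)
14 duplicate windows → 40 − 14 = 26 distinct.

26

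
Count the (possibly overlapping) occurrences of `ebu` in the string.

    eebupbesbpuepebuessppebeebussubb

3

Sliding a length-3 window over the 32 characters (30 positions):
  position 2–4: ebu
  position 14–16: ebu
  position 25–27: ebu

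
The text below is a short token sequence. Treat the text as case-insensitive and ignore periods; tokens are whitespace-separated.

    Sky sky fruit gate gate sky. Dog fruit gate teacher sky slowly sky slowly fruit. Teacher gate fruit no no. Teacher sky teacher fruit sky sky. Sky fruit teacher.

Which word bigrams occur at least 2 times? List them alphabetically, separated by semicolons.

Bigram counts meeting the condition (at least 2 times):
  fruit gate: 2
  fruit teacher: 2
  sky fruit: 2
  sky sky: 3
  sky slowly: 2
  teacher sky: 2

fruit gate; fruit teacher; sky fruit; sky sky; sky slowly; teacher sky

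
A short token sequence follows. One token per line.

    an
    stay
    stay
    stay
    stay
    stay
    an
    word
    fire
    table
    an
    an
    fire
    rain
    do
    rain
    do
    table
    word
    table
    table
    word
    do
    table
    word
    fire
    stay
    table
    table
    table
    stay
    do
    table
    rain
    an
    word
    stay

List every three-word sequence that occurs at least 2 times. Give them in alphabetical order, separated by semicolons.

do table word; stay stay stay

Trigram counts meeting the condition (at least 2 times):
  do table word: 2
  stay stay stay: 3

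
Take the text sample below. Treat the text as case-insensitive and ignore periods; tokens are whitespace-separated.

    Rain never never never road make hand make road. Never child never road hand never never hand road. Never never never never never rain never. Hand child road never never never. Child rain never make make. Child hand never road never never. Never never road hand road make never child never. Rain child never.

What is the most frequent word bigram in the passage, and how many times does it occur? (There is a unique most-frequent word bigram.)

"never never", 12 times

Bigram frequencies (highest first):
  never never: 12
  never road: 4
  road never: 4
  rain never: 3
  never child: 3
  child never: 3
  … (18 more, each ≤ 2)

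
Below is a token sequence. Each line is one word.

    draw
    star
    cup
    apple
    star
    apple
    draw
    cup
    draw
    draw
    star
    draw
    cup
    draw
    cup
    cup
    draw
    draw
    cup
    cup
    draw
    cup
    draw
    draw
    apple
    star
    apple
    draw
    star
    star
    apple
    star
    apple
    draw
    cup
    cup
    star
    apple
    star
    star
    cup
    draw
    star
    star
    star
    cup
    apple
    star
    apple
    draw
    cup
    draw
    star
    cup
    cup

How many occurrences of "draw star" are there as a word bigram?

Scanning the 54 overlapping bigram windows for "draw star":
  position 1–2: draw star
  position 10–11: draw star
  position 28–29: draw star
  position 42–43: draw star
  position 52–53: draw star

5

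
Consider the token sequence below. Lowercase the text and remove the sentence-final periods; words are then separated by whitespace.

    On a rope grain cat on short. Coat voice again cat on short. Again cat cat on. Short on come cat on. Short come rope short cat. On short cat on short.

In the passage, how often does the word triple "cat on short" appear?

Scanning the 30 overlapping trigram windows for "cat on short":
  position 5–7: cat on short
  position 11–13: cat on short
  position 16–18: cat on short
  position 21–23: cat on short
  position 27–29: cat on short
  position 30–32: cat on short

6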